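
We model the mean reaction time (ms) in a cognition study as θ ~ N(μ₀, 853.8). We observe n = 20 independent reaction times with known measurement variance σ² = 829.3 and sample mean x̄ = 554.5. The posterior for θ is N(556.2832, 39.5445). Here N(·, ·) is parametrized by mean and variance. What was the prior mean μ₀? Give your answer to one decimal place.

μ₀ = 593.0

With known observation variance, the Normal–Normal posterior has precision τ_n = τ₀ + n/σ² and mean μ_n = (τ₀μ₀ + (n/σ²)x̄)/τ_n.
Here τ₀ = 1/853.8 = 0.001171 and τ_data = 20/829.3 = 0.024117, so τ_n = 0.025288.
Rearranging for μ₀: μ₀ = (μ_n·τ_n − τ_data·x̄)/τ₀ = (556.2832·0.025288 − 0.024117·554.5) / 0.001171 = 0.694413/0.001171 ≈ 593.0.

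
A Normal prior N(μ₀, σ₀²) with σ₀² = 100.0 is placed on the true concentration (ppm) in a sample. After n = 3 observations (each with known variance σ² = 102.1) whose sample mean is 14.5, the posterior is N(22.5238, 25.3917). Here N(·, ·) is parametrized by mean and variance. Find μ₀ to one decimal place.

μ₀ = 46.1

The posterior mean is a precision-weighted average: μ_n = (τ₀μ₀ + τ_data·x̄)/(τ₀+τ_data), with τ₀=1/σ₀² and τ_data=n/σ².
Here τ₀ = 1/100.0 = 0.010000 and τ_data = 3/102.1 = 0.029383, so τ_n = 0.039383.
Rearranging for μ₀: μ₀ = (μ_n·τ_n − τ_data·x̄)/τ₀ = (22.5238·0.039383 − 0.029383·14.5) / 0.010000 = 0.461001/0.010000 ≈ 46.1.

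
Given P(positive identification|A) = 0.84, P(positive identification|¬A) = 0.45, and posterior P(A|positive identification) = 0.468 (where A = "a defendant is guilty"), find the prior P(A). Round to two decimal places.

P(A) = 0.32

Bayes' rule in odds form gives O(A|E) = O(A)·[P(E|A)/P(E|¬A)], hence O(A) = O(A|E)/LR.
Posterior odds = 0.468/(1−0.468) = 0.8797. LR = 0.84/0.45 = 1.8667.
Prior odds = 0.8797/1.8667 = 0.4713, so P(A) = 0.4713/(1+0.4713) ≈ 0.32.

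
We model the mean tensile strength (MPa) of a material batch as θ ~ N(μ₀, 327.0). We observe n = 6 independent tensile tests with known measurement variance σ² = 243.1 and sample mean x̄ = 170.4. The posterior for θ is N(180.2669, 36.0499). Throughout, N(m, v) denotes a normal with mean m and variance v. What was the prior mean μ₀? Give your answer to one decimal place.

μ₀ = 259.9

The posterior mean is a precision-weighted average: μ_n = (τ₀μ₀ + τ_data·x̄)/(τ₀+τ_data), with τ₀=1/σ₀² and τ_data=n/σ².
Here τ₀ = 1/327.0 = 0.003058 and τ_data = 6/243.1 = 0.024681, so τ_n = 0.027739.
Rearranging for μ₀: μ₀ = (μ_n·τ_n − τ_data·x̄)/τ₀ = (180.2669·0.027739 − 0.024681·170.4) / 0.003058 = 0.794781/0.003058 ≈ 259.9.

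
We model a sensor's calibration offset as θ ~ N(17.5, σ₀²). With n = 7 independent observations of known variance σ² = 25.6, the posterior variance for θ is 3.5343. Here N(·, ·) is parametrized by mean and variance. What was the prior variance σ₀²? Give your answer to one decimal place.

σ₀² = 105.2

For the Normal–Normal model with known σ², precisions add: τ_n = τ₀ + n/σ².
So 1/σ₀² = 1/3.5343 − 7/25.6 = 0.282941 − 0.273438 = 0.009503.
Hence σ₀² = 1/0.009503 ≈ 105.2.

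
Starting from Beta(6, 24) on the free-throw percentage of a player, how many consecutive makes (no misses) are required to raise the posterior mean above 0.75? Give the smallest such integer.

k = 67

After k makes and 0 misses the posterior is Beta(6+k, 24), with mean (6+k)/(6+24+k).
Set (6+k)/(30+k) > 0.75 and solve: k > (0.75·30 − 6)/(1 − 0.75) = 66.000.
The smallest integer exceeding 66.000 is 67.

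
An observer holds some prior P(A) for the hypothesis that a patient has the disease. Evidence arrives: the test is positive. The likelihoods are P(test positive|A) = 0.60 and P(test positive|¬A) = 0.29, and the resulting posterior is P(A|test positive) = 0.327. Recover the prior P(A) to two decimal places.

P(A) = 0.19

In odds form, posterior odds = prior odds × likelihood ratio, so prior odds = posterior odds ÷ LR.
Posterior odds = 0.327/(1−0.327) = 0.4859. LR = 0.60/0.29 = 2.0690.
Prior odds = 0.4859/2.0690 = 0.2348, so P(A) = 0.2348/(1+0.2348) ≈ 0.19.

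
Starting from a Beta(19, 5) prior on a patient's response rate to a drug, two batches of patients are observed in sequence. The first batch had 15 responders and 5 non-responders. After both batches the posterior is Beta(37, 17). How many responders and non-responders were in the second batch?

3 responders and 7 non-responders

Sequential conjugate updates are equivalent to a single update on the pooled data, so total successes = posterior α − prior α and total failures = posterior β − prior β.
Total across both batches: 37−19=18 responders, 17−5=12 non-responders.
Subtract the first batch: 18−15=3 responders and 12−5=7 non-responders.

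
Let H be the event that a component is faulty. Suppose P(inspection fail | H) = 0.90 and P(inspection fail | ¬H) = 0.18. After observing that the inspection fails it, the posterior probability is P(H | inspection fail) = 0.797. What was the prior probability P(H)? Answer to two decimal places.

P(H) = 0.44

Bayes' rule in odds form gives O(H|E) = O(H)·[P(E|H)/P(E|¬H)], hence O(H) = O(H|E)/LR.
Posterior odds = 0.797/(1−0.797) = 3.9261. LR = 0.90/0.18 = 5.0000.
Prior odds = 3.9261/5.0000 = 0.7852, so P(H) = 0.7852/(1+0.7852) ≈ 0.44.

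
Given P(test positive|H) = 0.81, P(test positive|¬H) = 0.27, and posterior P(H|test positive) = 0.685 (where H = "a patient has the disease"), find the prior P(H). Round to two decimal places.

In odds form, posterior odds = prior odds × likelihood ratio, so prior odds = posterior odds ÷ LR.
Posterior odds = 0.685/(1−0.685) = 2.1746. LR = 0.81/0.27 = 3.0000.
Prior odds = 2.1746/3.0000 = 0.7249, so P(H) = 0.7249/(1+0.7249) ≈ 0.42.

P(H) = 0.42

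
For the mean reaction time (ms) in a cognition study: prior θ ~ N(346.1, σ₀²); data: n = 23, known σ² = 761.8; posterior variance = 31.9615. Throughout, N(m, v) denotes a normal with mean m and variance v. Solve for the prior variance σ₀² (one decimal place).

For the Normal–Normal model with known σ², precisions add: τ_n = τ₀ + n/σ².
So 1/σ₀² = 1/31.9615 − 23/761.8 = 0.031288 − 0.030192 = 0.001096.
Hence σ₀² = 1/0.001096 ≈ 912.4.

σ₀² = 912.4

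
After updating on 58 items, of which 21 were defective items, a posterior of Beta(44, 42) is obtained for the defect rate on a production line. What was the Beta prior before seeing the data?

Beta(23, 5)

Under Beta–binomial conjugacy the posterior parameters are (α+s, β+f).
Subtract the data counts: 44−21=23, 42−37=5.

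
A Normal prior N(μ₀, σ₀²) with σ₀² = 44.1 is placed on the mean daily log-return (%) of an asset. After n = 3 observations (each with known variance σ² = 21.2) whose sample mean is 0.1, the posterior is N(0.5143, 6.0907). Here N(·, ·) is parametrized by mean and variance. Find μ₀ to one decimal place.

μ₀ = 3.1

The posterior mean is a precision-weighted average: μ_n = (τ₀μ₀ + τ_data·x̄)/(τ₀+τ_data), with τ₀=1/σ₀² and τ_data=n/σ².
Here τ₀ = 1/44.1 = 0.022676 and τ_data = 3/21.2 = 0.141509, so τ_n = 0.164185.
Rearranging for μ₀: μ₀ = (μ_n·τ_n − τ_data·x̄)/τ₀ = (0.5143·0.164185 − 0.141509·0.1) / 0.022676 = 0.070289/0.022676 ≈ 3.1.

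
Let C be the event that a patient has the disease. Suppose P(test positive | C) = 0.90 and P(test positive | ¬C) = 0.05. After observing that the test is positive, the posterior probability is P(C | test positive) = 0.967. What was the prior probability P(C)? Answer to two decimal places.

In odds form, posterior odds = prior odds × likelihood ratio, so prior odds = posterior odds ÷ LR.
Posterior odds = 0.967/(1−0.967) = 29.3030. LR = 0.90/0.05 = 18.0000.
Prior odds = 29.3030/18.0000 = 1.6279, so P(C) = 1.6279/(1+1.6279) ≈ 0.62.

P(C) = 0.62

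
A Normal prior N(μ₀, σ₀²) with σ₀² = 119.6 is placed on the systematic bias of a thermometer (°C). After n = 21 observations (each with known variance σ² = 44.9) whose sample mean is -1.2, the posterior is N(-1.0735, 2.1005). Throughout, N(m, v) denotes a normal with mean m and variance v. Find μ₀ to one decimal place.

μ₀ = 6.0

With known observation variance, the Normal–Normal posterior has precision τ_n = τ₀ + n/σ² and mean μ_n = (τ₀μ₀ + (n/σ²)x̄)/τ_n.
Here τ₀ = 1/119.6 = 0.008361 and τ_data = 21/44.9 = 0.467706, so τ_n = 0.476067.
Rearranging for μ₀: μ₀ = (μ_n·τ_n − τ_data·x̄)/τ₀ = (-1.0735·0.476067 − 0.467706·-1.2) / 0.008361 = 0.050189/0.008361 ≈ 6.0.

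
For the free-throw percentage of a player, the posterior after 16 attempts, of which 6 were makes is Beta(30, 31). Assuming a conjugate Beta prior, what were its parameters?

A Beta(a, b) prior with s successes and f failures in binomial data gives a Beta(a+s, b+f) posterior.
Subtract the data counts: 30−6=24, 31−10=21.

Beta(24, 21)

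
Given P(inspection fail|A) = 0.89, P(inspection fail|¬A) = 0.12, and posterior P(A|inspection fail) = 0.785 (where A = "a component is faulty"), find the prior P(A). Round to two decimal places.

In odds form, posterior odds = prior odds × likelihood ratio, so prior odds = posterior odds ÷ LR.
Posterior odds = 0.785/(1−0.785) = 3.6512. LR = 0.89/0.12 = 7.4167.
Prior odds = 3.6512/7.4167 = 0.4923, so P(A) = 0.4923/(1+0.4923) ≈ 0.33.

P(A) = 0.33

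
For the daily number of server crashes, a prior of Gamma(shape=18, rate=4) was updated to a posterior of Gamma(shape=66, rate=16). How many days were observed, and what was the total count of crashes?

n = 12 days with total 48 crashes

A Gamma(α, β) prior (rate parametrization) on a Poisson rate with n observations summing to S gives posterior Gamma(α+S, β+n).
Matching: Σxᵢ = 66 − 18 = 48 and n = 16 − 4 = 12.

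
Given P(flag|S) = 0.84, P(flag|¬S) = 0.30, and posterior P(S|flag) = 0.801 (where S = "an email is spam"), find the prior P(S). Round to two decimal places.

P(S) = 0.59

In odds form, posterior odds = prior odds × likelihood ratio, so prior odds = posterior odds ÷ LR.
Posterior odds = 0.801/(1−0.801) = 4.0251. LR = 0.84/0.30 = 2.8000.
Prior odds = 4.0251/2.8000 = 1.4375, so P(S) = 1.4375/(1+1.4375) ≈ 0.59.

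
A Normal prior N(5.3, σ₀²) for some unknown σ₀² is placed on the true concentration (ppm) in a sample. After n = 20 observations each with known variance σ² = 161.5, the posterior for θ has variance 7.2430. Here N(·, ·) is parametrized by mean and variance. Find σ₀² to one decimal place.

For the Normal–Normal model with known σ², precisions add: τ_n = τ₀ + n/σ².
So 1/σ₀² = 1/7.2430 − 20/161.5 = 0.138064 − 0.123839 = 0.014225.
Hence σ₀² = 1/0.014225 ≈ 70.3.

σ₀² = 70.3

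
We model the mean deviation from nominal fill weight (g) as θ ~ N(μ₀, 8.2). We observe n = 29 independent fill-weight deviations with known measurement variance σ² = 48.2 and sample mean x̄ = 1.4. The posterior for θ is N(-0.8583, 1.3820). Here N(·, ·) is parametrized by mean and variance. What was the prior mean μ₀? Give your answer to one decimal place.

μ₀ = -12.0

With known observation variance, the Normal–Normal posterior has precision τ_n = τ₀ + n/σ² and mean μ_n = (τ₀μ₀ + (n/σ²)x̄)/τ_n.
Here τ₀ = 1/8.2 = 0.121951 and τ_data = 29/48.2 = 0.601660, so τ_n = 0.723611.
Rearranging for μ₀: μ₀ = (μ_n·τ_n − τ_data·x̄)/τ₀ = (-0.8583·0.723611 − 0.601660·1.4) / 0.121951 = -1.463399/0.121951 ≈ -12.0.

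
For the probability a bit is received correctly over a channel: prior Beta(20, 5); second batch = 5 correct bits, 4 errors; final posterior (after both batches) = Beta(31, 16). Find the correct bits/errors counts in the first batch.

Because Beta–binomial updating is additive in the counts, the combined data contributed (α_post−α_prior, β_post−β_prior) successes and failures.
Total across both batches: 31−20=11 correct bits, 16−5=11 errors.
Subtract the second batch: 11−5=6 correct bits and 11−4=7 errors.

6 correct bits and 7 errors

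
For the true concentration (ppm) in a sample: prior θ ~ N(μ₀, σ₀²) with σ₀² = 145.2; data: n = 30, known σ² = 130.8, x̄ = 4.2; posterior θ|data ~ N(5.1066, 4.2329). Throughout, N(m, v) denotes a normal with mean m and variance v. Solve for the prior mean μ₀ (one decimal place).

μ₀ = 35.3

With known observation variance, the Normal–Normal posterior has precision τ_n = τ₀ + n/σ² and mean μ_n = (τ₀μ₀ + (n/σ²)x̄)/τ_n.
Here τ₀ = 1/145.2 = 0.006887 and τ_data = 30/130.8 = 0.229358, so τ_n = 0.236245.
Rearranging for μ₀: μ₀ = (μ_n·τ_n − τ_data·x̄)/τ₀ = (5.1066·0.236245 − 0.229358·4.2) / 0.006887 = 0.243105/0.006887 ≈ 35.3.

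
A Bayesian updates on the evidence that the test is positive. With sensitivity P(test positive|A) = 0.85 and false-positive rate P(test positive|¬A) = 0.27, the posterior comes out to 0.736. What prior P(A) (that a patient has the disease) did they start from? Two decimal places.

Bayes' rule in odds form gives O(A|E) = O(A)·[P(E|A)/P(E|¬A)], hence O(A) = O(A|E)/LR.
Posterior odds = 0.736/(1−0.736) = 2.7879. LR = 0.85/0.27 = 3.1481.
Prior odds = 2.7879/3.1481 = 0.8856, so P(A) = 0.8856/(1+0.8856) ≈ 0.47.

P(A) = 0.47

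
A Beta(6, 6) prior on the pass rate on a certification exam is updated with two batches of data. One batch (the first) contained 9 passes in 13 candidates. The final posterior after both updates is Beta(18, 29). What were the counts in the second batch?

Sequential conjugate updates are equivalent to a single update on the pooled data, so total successes = posterior α − prior α and total failures = posterior β − prior β.
Total across both batches: 18−6=12 passes, 29−6=23 failures.
Subtract the first batch: 12−9=3 passes and 23−4=19 failures.

3 passes and 19 failures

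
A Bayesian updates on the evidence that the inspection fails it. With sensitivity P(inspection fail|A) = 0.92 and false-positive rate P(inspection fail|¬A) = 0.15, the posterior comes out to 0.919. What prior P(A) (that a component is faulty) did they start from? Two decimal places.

Bayes' rule in odds form gives O(A|E) = O(A)·[P(E|A)/P(E|¬A)], hence O(A) = O(A|E)/LR.
Posterior odds = 0.919/(1−0.919) = 11.3457. LR = 0.92/0.15 = 6.1333.
Prior odds = 11.3457/6.1333 = 1.8499, so P(A) = 1.8499/(1+1.8499) ≈ 0.65.

P(A) = 0.65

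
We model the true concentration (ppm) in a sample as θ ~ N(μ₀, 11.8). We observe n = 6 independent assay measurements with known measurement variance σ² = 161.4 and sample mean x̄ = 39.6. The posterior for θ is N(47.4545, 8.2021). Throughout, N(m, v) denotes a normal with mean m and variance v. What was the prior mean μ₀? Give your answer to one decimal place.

The posterior mean is a precision-weighted average: μ_n = (τ₀μ₀ + τ_data·x̄)/(τ₀+τ_data), with τ₀=1/σ₀² and τ_data=n/σ².
Here τ₀ = 1/11.8 = 0.084746 and τ_data = 6/161.4 = 0.037175, so τ_n = 0.121921.
Rearranging for μ₀: μ₀ = (μ_n·τ_n − τ_data·x̄)/τ₀ = (47.4545·0.121921 − 0.037175·39.6) / 0.084746 = 4.313570/0.084746 ≈ 50.9.

μ₀ = 50.9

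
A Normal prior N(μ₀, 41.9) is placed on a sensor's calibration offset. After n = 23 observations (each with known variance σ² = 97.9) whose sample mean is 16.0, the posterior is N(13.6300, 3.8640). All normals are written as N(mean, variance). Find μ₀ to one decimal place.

The posterior mean is a precision-weighted average: μ_n = (τ₀μ₀ + τ_data·x̄)/(τ₀+τ_data), with τ₀=1/σ₀² and τ_data=n/σ².
Here τ₀ = 1/41.9 = 0.023866 and τ_data = 23/97.9 = 0.234934, so τ_n = 0.258800.
Rearranging for μ₀: μ₀ = (μ_n·τ_n − τ_data·x̄)/τ₀ = (13.6300·0.258800 − 0.234934·16.0) / 0.023866 = -0.231500/0.023866 ≈ -9.7.

μ₀ = -9.7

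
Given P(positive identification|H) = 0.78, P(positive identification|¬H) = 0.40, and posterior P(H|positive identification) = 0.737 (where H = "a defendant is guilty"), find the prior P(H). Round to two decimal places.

P(H) = 0.59

In odds form, posterior odds = prior odds × likelihood ratio, so prior odds = posterior odds ÷ LR.
Posterior odds = 0.737/(1−0.737) = 2.8023. LR = 0.78/0.40 = 1.9500.
Prior odds = 2.8023/1.9500 = 1.4371, so P(H) = 1.4371/(1+1.4371) ≈ 0.59.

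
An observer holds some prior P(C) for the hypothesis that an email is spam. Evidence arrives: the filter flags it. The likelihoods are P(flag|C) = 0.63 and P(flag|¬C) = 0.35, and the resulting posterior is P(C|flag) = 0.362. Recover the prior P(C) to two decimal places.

In odds form, posterior odds = prior odds × likelihood ratio, so prior odds = posterior odds ÷ LR.
Posterior odds = 0.362/(1−0.362) = 0.5674. LR = 0.63/0.35 = 1.8000.
Prior odds = 0.5674/1.8000 = 0.3152, so P(C) = 0.3152/(1+0.3152) ≈ 0.24.

P(C) = 0.24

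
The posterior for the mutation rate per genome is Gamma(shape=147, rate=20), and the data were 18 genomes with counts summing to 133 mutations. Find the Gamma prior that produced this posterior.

Gamma–Poisson conjugacy: posterior shape = α + Σxᵢ, posterior rate = β + n.
So α = 147 − 133 = 14 and β = 20 − 18 = 2.

Gamma(shape=14, rate=2)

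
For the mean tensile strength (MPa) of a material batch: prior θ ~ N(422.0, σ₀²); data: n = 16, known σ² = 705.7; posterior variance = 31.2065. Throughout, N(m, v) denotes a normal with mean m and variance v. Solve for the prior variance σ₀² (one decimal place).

σ₀² = 106.7

Posterior precision equals prior precision plus data precision: 1/σ_n² = 1/σ₀² + n/σ².
So 1/σ₀² = 1/31.2065 − 16/705.7 = 0.032045 − 0.022673 = 0.009372.
Hence σ₀² = 1/0.009372 ≈ 106.7.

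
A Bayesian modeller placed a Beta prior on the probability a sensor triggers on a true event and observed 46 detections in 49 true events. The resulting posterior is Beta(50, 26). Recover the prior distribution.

Beta is conjugate to the binomial likelihood: posterior = Beta(a+s, b+f).
Subtract the data counts: 50−46=4, 26−3=23.

Beta(4, 23)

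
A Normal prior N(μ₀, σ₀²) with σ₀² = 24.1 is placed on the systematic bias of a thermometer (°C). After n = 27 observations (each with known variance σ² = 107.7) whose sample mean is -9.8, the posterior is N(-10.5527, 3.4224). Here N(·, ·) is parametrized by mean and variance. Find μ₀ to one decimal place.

μ₀ = -15.1

With known observation variance, the Normal–Normal posterior has precision τ_n = τ₀ + n/σ² and mean μ_n = (τ₀μ₀ + (n/σ²)x̄)/τ_n.
Here τ₀ = 1/24.1 = 0.041494 and τ_data = 27/107.7 = 0.250696, so τ_n = 0.292190.
Rearranging for μ₀: μ₀ = (μ_n·τ_n − τ_data·x̄)/τ₀ = (-10.5527·0.292190 − 0.250696·-9.8) / 0.041494 = -0.626573/0.041494 ≈ -15.1.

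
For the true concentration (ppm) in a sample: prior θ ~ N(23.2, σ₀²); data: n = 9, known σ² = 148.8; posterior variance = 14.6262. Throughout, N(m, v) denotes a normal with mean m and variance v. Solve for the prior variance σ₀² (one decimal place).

σ₀² = 126.8

For the Normal–Normal model with known σ², precisions add: τ_n = τ₀ + n/σ².
So 1/σ₀² = 1/14.6262 − 9/148.8 = 0.068370 − 0.060484 = 0.007886.
Hence σ₀² = 1/0.007886 ≈ 126.8.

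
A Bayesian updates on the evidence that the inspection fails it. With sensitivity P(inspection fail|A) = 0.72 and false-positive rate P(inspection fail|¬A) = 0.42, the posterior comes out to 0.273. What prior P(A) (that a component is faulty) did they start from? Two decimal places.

Bayes' rule in odds form gives O(A|E) = O(A)·[P(E|A)/P(E|¬A)], hence O(A) = O(A|E)/LR.
Posterior odds = 0.273/(1−0.273) = 0.3755. LR = 0.72/0.42 = 1.7143.
Prior odds = 0.3755/1.7143 = 0.2190, so P(A) = 0.2190/(1+0.2190) ≈ 0.18.

P(A) = 0.18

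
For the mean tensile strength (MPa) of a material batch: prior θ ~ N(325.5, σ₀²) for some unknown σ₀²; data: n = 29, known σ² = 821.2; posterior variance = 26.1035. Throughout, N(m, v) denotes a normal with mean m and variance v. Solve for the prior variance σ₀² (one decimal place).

Posterior precision equals prior precision plus data precision: 1/σ_n² = 1/σ₀² + n/σ².
So 1/σ₀² = 1/26.1035 − 29/821.2 = 0.038309 − 0.035314 = 0.002995.
Hence σ₀² = 1/0.002995 ≈ 333.9.

σ₀² = 333.9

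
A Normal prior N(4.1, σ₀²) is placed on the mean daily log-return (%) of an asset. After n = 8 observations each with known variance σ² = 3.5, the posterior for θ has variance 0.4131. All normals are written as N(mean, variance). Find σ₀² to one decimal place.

Posterior precision equals prior precision plus data precision: 1/σ_n² = 1/σ₀² + n/σ².
So 1/σ₀² = 1/0.4131 − 8/3.5 = 2.420721 − 2.285714 = 0.135007.
Hence σ₀² = 1/0.135007 ≈ 7.4.

σ₀² = 7.4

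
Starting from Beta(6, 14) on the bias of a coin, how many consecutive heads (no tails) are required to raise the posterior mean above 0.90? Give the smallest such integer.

After k heads and 0 tails the posterior is Beta(6+k, 14), with mean (6+k)/(6+14+k).
Set (6+k)/(20+k) > 0.90 and solve: k > (0.90·20 − 6)/(1 − 0.90) = 120.000.
The smallest integer exceeding 120.000 is 121, and checking k=121: (127)/(141) = 0.9007 > 0.90.

k = 121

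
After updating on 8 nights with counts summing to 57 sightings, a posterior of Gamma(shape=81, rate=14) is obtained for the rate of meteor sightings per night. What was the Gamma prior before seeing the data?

Gamma(shape=24, rate=6)

A Gamma(α, β) prior (rate parametrization) on a Poisson rate with n observations summing to S gives posterior Gamma(α+S, β+n).
So α = 81 − 57 = 24 and β = 14 − 8 = 6.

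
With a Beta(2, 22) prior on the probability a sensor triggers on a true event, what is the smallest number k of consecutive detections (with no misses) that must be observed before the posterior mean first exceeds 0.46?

k = 17

After k detections and 0 misses the posterior is Beta(2+k, 22), with mean (2+k)/(2+22+k).
Set (2+k)/(24+k) > 0.46 and solve: k > (0.46·24 − 2)/(1 − 0.46) = 16.741.
The smallest integer exceeding 16.741 is 17.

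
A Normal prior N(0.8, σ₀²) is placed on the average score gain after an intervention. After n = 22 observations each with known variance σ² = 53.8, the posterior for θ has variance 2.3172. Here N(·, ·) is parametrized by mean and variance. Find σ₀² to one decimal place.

For the Normal–Normal model with known σ², precisions add: τ_n = τ₀ + n/σ².
So 1/σ₀² = 1/2.3172 − 22/53.8 = 0.431555 − 0.408922 = 0.022633.
Hence σ₀² = 1/0.022633 ≈ 44.2.

σ₀² = 44.2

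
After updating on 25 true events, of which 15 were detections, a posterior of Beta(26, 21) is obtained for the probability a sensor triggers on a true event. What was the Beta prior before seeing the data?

A Beta(α, β) prior with s successes and f failures in binomial data gives a Beta(α+s, β+f) posterior.
So α = 26 − 15 = 11 and β = 21 − 10 = 11.

Beta(11, 11)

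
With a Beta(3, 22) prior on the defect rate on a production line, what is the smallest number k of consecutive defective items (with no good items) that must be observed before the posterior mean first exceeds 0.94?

k = 342

After k defective items and 0 good items the posterior is Beta(3+k, 22), with mean (3+k)/(3+22+k).
Set (3+k)/(25+k) > 0.94 and solve: k > (0.94·25 − 3)/(1 − 0.94) = 341.667.
The smallest integer exceeding 341.667 is 342, and checking k=342: (345)/(367) = 0.9401 > 0.94.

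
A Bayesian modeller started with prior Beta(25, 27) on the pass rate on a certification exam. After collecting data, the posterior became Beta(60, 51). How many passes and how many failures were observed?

35 passes and 24 failures

Beta is conjugate to the binomial likelihood: posterior = Beta(α+s, β+f).
So s = 60 − 25 = 35 and f = 51 − 27 = 24.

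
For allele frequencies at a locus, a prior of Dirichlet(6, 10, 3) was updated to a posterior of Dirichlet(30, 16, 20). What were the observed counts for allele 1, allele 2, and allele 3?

counts (24, 6, 17)

For a Dirichlet(α) prior with multinomial counts c, the posterior is Dirichlet(α + c) componentwise.
Counts are posterior − prior componentwise: 30−6=24, 16−10=6, 20−3=17.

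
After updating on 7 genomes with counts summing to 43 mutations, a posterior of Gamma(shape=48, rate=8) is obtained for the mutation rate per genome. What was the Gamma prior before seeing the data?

A Gamma(α, β) prior (rate parametrization) on a Poisson rate with n observations summing to S gives posterior Gamma(α+S, β+n).
So α = 48 − 43 = 5 and β = 8 − 7 = 1.

Gamma(shape=5, rate=1)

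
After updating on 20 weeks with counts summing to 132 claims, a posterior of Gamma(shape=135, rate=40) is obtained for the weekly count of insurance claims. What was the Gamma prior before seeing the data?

Gamma–Poisson conjugacy: posterior shape = α + Σxᵢ, posterior rate = β + n.
So α = 135 − 132 = 3 and β = 40 − 20 = 20.

Gamma(shape=3, rate=20)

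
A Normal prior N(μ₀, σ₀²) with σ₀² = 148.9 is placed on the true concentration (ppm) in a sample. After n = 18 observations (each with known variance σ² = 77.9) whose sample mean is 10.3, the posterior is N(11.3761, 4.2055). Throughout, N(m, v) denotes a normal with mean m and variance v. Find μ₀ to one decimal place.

μ₀ = 48.4

The posterior mean is a precision-weighted average: μ_n = (τ₀μ₀ + τ_data·x̄)/(τ₀+τ_data), with τ₀=1/σ₀² and τ_data=n/σ².
Here τ₀ = 1/148.9 = 0.006716 and τ_data = 18/77.9 = 0.231065, so τ_n = 0.237781.
Rearranging for μ₀: μ₀ = (μ_n·τ_n − τ_data·x̄)/τ₀ = (11.3761·0.237781 − 0.231065·10.3) / 0.006716 = 0.325051/0.006716 ≈ 48.4.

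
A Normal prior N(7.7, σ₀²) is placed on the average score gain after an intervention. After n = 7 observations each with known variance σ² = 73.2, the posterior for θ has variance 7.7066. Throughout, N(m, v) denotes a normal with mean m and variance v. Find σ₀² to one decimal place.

σ₀² = 29.3

For the Normal–Normal model with known σ², precisions add: τ_n = τ₀ + n/σ².
So 1/σ₀² = 1/7.7066 − 7/73.2 = 0.129759 − 0.095628 = 0.034131.
Hence σ₀² = 1/0.034131 ≈ 29.3.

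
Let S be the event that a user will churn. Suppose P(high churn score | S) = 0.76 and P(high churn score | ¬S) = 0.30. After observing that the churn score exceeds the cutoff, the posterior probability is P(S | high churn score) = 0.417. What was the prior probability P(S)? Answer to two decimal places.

P(S) = 0.22

In odds form, posterior odds = prior odds × likelihood ratio, so prior odds = posterior odds ÷ LR.
Posterior odds = 0.417/(1−0.417) = 0.7153. LR = 0.76/0.30 = 2.5333.
Prior odds = 0.7153/2.5333 = 0.2824, so P(S) = 0.2824/(1+0.2824) ≈ 0.22.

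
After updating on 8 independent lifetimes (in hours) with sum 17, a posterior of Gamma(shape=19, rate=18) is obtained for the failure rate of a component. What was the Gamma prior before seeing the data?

Gamma(shape=11, rate=1)

Gamma–exponential conjugacy: posterior shape = α + n, posterior rate = β + Σtᵢ.
So α = 19 − 8 = 11 and β = 18 − 17 = 1.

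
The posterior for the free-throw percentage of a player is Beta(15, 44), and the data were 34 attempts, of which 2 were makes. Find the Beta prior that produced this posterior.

Under Beta–binomial conjugacy the posterior parameters are (α+s, β+f).
Subtract the data counts: 15−2=13, 44−32=12.

Beta(13, 12)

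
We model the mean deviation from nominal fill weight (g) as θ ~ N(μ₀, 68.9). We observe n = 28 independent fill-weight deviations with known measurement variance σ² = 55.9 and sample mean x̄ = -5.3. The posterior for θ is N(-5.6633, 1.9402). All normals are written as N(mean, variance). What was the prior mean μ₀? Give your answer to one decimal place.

With known observation variance, the Normal–Normal posterior has precision τ_n = τ₀ + n/σ² and mean μ_n = (τ₀μ₀ + (n/σ²)x̄)/τ_n.
Here τ₀ = 1/68.9 = 0.014514 and τ_data = 28/55.9 = 0.500894, so τ_n = 0.515408.
Rearranging for μ₀: μ₀ = (μ_n·τ_n − τ_data·x̄)/τ₀ = (-5.6633·0.515408 − 0.500894·-5.3) / 0.014514 = -0.264172/0.014514 ≈ -18.2.

μ₀ = -18.2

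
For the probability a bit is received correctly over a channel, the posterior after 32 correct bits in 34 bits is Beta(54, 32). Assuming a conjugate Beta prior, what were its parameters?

Beta(22, 30)

Beta is conjugate to the binomial likelihood: posterior = Beta(α+s, β+f).
Subtract the data counts: 54−32=22, 32−2=30.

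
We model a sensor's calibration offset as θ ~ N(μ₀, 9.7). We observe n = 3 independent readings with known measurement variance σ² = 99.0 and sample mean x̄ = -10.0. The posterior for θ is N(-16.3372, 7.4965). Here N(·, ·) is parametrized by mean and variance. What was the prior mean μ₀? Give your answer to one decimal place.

μ₀ = -18.2

With known observation variance, the Normal–Normal posterior has precision τ_n = τ₀ + n/σ² and mean μ_n = (τ₀μ₀ + (n/σ²)x̄)/τ_n.
Here τ₀ = 1/9.7 = 0.103093 and τ_data = 3/99.0 = 0.030303, so τ_n = 0.133396.
Rearranging for μ₀: μ₀ = (μ_n·τ_n − τ_data·x̄)/τ₀ = (-16.3372·0.133396 − 0.030303·-10.0) / 0.103093 = -1.876287/0.103093 ≈ -18.2.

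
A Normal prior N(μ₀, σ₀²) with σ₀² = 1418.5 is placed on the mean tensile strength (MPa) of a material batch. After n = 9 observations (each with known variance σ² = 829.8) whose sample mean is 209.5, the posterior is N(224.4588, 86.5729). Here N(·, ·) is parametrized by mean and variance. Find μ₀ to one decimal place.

The posterior mean is a precision-weighted average: μ_n = (τ₀μ₀ + τ_data·x̄)/(τ₀+τ_data), with τ₀=1/σ₀² and τ_data=n/σ².
Here τ₀ = 1/1418.5 = 0.000705 and τ_data = 9/829.8 = 0.010846, so τ_n = 0.011551.
Rearranging for μ₀: μ₀ = (μ_n·τ_n − τ_data·x̄)/τ₀ = (224.4588·0.011551 − 0.010846·209.5) / 0.000705 = 0.320487/0.000705 ≈ 454.6.

μ₀ = 454.6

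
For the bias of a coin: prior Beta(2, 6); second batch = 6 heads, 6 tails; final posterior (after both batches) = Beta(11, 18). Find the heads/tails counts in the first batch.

3 heads and 6 tails

Because Beta–binomial updating is additive in the counts, the combined data contributed (α_post−α_prior, β_post−β_prior) successes and failures.
Total across both batches: 11−2=9 heads, 18−6=12 tails.
Subtract the second batch: 9−6=3 heads and 12−6=6 tails.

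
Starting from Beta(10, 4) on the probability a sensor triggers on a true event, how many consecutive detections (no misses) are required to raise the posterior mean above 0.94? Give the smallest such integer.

k = 53

After k detections and 0 misses the posterior is Beta(10+k, 4), with mean (10+k)/(10+4+k).
Set (10+k)/(14+k) > 0.94 and solve: k > (0.94·14 − 10)/(1 − 0.94) = 52.667.
The smallest integer exceeding 52.667 is 53.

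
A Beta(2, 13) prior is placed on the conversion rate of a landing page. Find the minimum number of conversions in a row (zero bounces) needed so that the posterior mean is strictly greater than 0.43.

After k conversions and 0 bounces the posterior is Beta(2+k, 13), with mean (2+k)/(2+13+k).
Set (2+k)/(15+k) > 0.43 and solve: k > (0.43·15 − 2)/(1 − 0.43) = 7.807.
The smallest integer exceeding 7.807 is 8, and checking k=8: (10)/(23) = 0.4348 > 0.43.

k = 8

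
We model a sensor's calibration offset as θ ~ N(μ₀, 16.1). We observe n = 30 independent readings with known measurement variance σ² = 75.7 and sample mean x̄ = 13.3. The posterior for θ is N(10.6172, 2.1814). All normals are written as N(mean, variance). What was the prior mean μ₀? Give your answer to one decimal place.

With known observation variance, the Normal–Normal posterior has precision τ_n = τ₀ + n/σ² and mean μ_n = (τ₀μ₀ + (n/σ²)x̄)/τ_n.
Here τ₀ = 1/16.1 = 0.062112 and τ_data = 30/75.7 = 0.396301, so τ_n = 0.458413.
Rearranging for μ₀: μ₀ = (μ_n·τ_n − τ_data·x̄)/τ₀ = (10.6172·0.458413 − 0.396301·13.3) / 0.062112 = -0.403741/0.062112 ≈ -6.5.

μ₀ = -6.5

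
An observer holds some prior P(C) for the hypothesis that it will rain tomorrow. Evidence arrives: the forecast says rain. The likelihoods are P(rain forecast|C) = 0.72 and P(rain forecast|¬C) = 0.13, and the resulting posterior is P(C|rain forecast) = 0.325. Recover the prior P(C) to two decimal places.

P(C) = 0.08

Bayes' rule in odds form gives O(C|E) = O(C)·[P(E|C)/P(E|¬C)], hence O(C) = O(C|E)/LR.
Posterior odds = 0.325/(1−0.325) = 0.4815. LR = 0.72/0.13 = 5.5385.
Prior odds = 0.4815/5.5385 = 0.0869, so P(C) = 0.0869/(1+0.0869) ≈ 0.08.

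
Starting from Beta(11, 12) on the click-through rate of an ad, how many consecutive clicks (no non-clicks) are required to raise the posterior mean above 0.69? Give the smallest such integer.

After k clicks and 0 non-clicks the posterior is Beta(11+k, 12), with mean (11+k)/(11+12+k).
Set (11+k)/(23+k) > 0.69 and solve: k > (0.69·23 − 11)/(1 − 0.69) = 15.710.
The smallest integer exceeding 15.710 is 16.

k = 16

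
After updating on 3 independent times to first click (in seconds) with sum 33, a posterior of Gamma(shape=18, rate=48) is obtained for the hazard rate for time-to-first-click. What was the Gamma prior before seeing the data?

For an exponential likelihood with a Gamma(α, β) prior on the rate, n observations with total T give posterior Gamma(α+n, β+T).
So α = 18 − 3 = 15 and β = 48 − 33 = 15.

Gamma(shape=15, rate=15)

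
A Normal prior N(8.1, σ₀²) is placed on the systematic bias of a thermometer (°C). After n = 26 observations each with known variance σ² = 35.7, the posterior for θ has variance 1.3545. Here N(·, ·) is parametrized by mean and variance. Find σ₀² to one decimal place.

Posterior precision equals prior precision plus data precision: 1/σ_n² = 1/σ₀² + n/σ².
So 1/σ₀² = 1/1.3545 − 26/35.7 = 0.738280 − 0.728291 = 0.009989.
Hence σ₀² = 1/0.009989 ≈ 100.1.

σ₀² = 100.1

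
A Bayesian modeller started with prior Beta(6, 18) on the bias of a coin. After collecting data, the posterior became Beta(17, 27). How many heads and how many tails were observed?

A Beta(a, b) prior with s successes and f failures in binomial data gives a Beta(a+s, b+f) posterior.
So s = 17 − 6 = 11 and f = 27 − 18 = 9.

11 heads and 9 tails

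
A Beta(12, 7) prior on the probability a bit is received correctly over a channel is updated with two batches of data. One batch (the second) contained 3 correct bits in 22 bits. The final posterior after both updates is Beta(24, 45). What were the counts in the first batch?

9 correct bits and 19 errors

Because Beta–binomial updating is additive in the counts, the combined data contributed (α_post−α_prior, β_post−β_prior) successes and failures.
Total across both batches: 24−12=12 correct bits, 45−7=38 errors.
Subtract the second batch: 12−3=9 correct bits and 38−19=19 errors.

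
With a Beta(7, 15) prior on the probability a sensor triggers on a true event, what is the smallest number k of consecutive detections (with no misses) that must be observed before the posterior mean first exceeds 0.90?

After k detections and 0 misses the posterior is Beta(7+k, 15), with mean (7+k)/(7+15+k).
Set (7+k)/(22+k) > 0.90 and solve: k > (0.90·22 − 7)/(1 − 0.90) = 128.000.
The smallest integer exceeding 128.000 is 129.

k = 129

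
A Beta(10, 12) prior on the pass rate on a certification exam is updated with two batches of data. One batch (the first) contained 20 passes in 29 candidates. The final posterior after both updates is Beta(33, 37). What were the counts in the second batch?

Because Beta–binomial updating is additive in the counts, the combined data contributed (α_post−α_prior, β_post−β_prior) successes and failures.
Total across both batches: 33−10=23 passes, 37−12=25 failures.
Subtract the first batch: 23−20=3 passes and 25−9=16 failures.

3 passes and 16 failures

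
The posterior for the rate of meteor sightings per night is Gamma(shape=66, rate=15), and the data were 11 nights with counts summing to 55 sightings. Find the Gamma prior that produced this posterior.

Gamma(shape=11, rate=4)

A Gamma(α, β) prior (rate parametrization) on a Poisson rate with n observations summing to S gives posterior Gamma(α+S, β+n).
So α = 66 − 55 = 11 and β = 15 − 11 = 4.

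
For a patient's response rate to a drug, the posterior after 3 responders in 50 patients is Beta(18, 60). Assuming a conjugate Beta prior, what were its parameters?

Beta is conjugate to the binomial likelihood: posterior = Beta(a+s, b+f).
So a = 18 − 3 = 15 and b = 60 − 47 = 13.

Beta(15, 13)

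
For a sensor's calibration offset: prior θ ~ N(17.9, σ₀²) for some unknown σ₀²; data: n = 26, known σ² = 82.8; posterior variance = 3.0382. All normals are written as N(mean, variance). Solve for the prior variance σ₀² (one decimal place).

Posterior precision equals prior precision plus data precision: 1/σ_n² = 1/σ₀² + n/σ².
So 1/σ₀² = 1/3.0382 − 26/82.8 = 0.329142 − 0.314010 = 0.015132.
Hence σ₀² = 1/0.015132 ≈ 66.1.

σ₀² = 66.1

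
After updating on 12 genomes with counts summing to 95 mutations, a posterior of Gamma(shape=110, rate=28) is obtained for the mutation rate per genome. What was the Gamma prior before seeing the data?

Gamma(shape=15, rate=16)

A Gamma(α, β) prior (rate parametrization) on a Poisson rate with n observations summing to S gives posterior Gamma(α+S, β+n).
So α = 110 − 95 = 15 and β = 28 − 12 = 16.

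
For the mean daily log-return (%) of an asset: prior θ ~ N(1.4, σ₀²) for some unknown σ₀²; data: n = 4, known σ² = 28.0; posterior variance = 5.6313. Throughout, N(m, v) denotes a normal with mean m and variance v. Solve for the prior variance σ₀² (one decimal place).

σ₀² = 28.8

Posterior precision equals prior precision plus data precision: 1/σ_n² = 1/σ₀² + n/σ².
So 1/σ₀² = 1/5.6313 − 4/28.0 = 0.177579 − 0.142857 = 0.034722.
Hence σ₀² = 1/0.034722 ≈ 28.8.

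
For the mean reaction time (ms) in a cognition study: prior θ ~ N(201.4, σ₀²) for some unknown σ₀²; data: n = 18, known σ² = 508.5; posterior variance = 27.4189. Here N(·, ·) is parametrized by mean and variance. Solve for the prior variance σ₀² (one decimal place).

σ₀² = 932.0

For the Normal–Normal model with known σ², precisions add: τ_n = τ₀ + n/σ².
So 1/σ₀² = 1/27.4189 − 18/508.5 = 0.036471 − 0.035398 = 0.001073.
Hence σ₀² = 1/0.001073 ≈ 932.0.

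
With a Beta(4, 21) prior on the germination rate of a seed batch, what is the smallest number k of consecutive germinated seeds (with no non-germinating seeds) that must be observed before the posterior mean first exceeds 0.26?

k = 4

After k germinated seeds and 0 non-germinating seeds the posterior is Beta(4+k, 21), with mean (4+k)/(4+21+k).
Set (4+k)/(25+k) > 0.26 and solve: k > (0.26·25 − 4)/(1 − 0.26) = 3.378.
The smallest integer exceeding 3.378 is 4, and checking k=4: (8)/(29) = 0.2759 > 0.26.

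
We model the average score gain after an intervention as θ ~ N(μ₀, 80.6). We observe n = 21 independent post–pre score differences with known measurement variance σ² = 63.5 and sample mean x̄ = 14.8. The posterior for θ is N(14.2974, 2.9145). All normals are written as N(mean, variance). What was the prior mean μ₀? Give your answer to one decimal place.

The posterior mean is a precision-weighted average: μ_n = (τ₀μ₀ + τ_data·x̄)/(τ₀+τ_data), with τ₀=1/σ₀² and τ_data=n/σ².
Here τ₀ = 1/80.6 = 0.012407 and τ_data = 21/63.5 = 0.330709, so τ_n = 0.343116.
Rearranging for μ₀: μ₀ = (μ_n·τ_n − τ_data·x̄)/τ₀ = (14.2974·0.343116 − 0.330709·14.8) / 0.012407 = 0.011173/0.012407 ≈ 0.9.

μ₀ = 0.9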